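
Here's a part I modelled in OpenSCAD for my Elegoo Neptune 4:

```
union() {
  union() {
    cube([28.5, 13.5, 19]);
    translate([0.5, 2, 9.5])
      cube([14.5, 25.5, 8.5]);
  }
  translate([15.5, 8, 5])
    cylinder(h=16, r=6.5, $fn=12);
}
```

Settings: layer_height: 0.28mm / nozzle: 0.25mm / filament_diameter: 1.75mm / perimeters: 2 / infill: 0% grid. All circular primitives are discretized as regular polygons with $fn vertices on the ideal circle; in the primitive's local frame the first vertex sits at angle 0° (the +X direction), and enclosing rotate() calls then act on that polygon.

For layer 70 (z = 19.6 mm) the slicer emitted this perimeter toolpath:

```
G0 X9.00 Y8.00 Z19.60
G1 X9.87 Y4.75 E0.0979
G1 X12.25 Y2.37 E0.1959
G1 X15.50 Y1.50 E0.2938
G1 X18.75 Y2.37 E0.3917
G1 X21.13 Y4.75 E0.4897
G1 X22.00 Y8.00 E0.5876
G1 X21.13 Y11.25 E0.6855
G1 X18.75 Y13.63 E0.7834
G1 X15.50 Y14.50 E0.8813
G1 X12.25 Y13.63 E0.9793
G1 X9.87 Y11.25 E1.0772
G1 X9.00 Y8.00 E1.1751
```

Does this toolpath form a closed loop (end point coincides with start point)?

yes

Start point (G0): (9.00, 8.00). End point (last G1): the path returns to the start — closed.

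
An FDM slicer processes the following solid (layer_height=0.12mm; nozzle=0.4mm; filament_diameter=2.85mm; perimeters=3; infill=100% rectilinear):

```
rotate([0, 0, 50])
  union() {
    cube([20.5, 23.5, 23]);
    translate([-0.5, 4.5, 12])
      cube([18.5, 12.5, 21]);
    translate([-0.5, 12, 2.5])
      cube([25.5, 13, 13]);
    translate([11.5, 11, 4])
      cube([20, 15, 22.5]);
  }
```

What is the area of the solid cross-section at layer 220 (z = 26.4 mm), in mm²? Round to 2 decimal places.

At z = 26.4 mm: the cube does not reach this height (z outside [0, 23]); the cube at (-0.5, 4.5) (footprint 18.5×12.5) is included at this height (area 231.25 mm²); the cube at (-0.5, 12) does not reach this height (z outside [2.5, 15.5]); the 20×15 cube at (11.5, 11) contributes its full rectangle (area 300.00 mm²); Taking the union: the regions partially overlap — summed areas 531.25 mm² minus the doubly-counted overlap 39.00 mm² gives 492.25 mm² — area = 492.25 mm²; (rotated 50° about Z; rotation is an isometry so areas/perimeters/island counts are preserved). Overall, the cross-section is a single solid region. Net area = 492.25 mm².

492.25 mm²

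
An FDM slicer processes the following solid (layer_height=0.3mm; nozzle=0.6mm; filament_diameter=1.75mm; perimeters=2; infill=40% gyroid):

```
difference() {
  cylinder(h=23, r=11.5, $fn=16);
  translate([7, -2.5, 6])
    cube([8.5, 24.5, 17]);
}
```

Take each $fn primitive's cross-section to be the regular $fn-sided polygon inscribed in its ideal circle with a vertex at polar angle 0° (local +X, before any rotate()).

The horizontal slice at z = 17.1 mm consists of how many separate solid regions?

At z = 17.1 mm: the r=11.5 cylinder gives a regular 16-gon of circumradius 11.5 (constant along its height); the cube at (7, -2.5) (footprint 8.5×24.5) is included at this height; Subtracting the remaining from the first: starting from the r=11.5 cylinder, the 8.5×24.5 cube at (7, -2.5) partially overlaps it — only the 37.81 mm² overlap (of its 208.25 mm²) is removed, clipping the outline — 1 connected region. The result has 1 disconnected region.

1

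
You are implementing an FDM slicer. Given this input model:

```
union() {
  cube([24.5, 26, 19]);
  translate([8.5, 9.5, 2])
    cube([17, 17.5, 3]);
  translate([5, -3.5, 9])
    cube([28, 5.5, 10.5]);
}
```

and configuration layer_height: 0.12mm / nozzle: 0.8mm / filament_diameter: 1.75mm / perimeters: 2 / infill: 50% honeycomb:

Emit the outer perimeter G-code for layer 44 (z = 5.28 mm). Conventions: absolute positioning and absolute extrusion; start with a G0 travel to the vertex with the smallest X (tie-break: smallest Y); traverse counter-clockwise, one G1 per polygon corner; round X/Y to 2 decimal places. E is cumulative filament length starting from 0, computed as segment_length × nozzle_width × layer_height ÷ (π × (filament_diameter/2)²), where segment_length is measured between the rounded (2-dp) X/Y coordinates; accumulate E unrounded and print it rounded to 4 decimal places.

G0 X0.00 Y0.00 Z5.28
G1 X24.50 Y0.00 E0.9778
G1 X24.50 Y26.00 E2.0156
G1 X0.00 Y26.00 E2.9934
G1 X0.00 Y0.00 E4.0311

At z = 5.28 mm: the 24.5×26 cube contributes its full rectangle; the cube at (8.5, 9.5) does not reach this height (z outside [2, 5]); the cube at (5, -3.5) does not reach this height (z outside [9, 19.5]); Taking the union: only the 24.5×26 cube is present, so the union is just that shape — 1 connected region. The outline is a single polygon with 4 vertices. Extrusion per mm of travel: 0.8 × 0.12 / (π × 0.875²) = 0.039912. Accumulating E over each segment gives final E = 4.0311.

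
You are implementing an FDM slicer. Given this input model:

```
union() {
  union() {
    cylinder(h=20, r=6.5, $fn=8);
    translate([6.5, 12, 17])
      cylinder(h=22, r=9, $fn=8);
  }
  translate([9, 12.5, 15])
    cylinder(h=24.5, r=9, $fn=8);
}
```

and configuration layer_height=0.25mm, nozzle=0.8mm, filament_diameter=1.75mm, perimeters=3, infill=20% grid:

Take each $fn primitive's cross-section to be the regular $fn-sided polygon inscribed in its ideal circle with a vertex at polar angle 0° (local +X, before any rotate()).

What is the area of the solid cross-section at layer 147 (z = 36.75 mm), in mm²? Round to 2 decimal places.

At z = 36.75 mm: the cylinder does not reach this height (z outside [0, 20]); the r=9 cylinder at (6.5, 12) gives a regular 8-gon of circumradius 9 (constant along its height) (area = (8/2)·9.000²·sin(360°/8) = 229.10 mm²); Merging all regions: only the r=9 cylinder at (6.5, 12) is present, so the union is just that shape — area = 229.10 mm²; the r=9 cylinder at (9, 12.5) gives a regular 8-gon of circumradius 9 (constant along its height) (area = (8/2)·9.000²·sin(360°/8) = 229.10 mm²); Combining (union): the regions partially overlap — summed areas 458.21 mm² minus the doubly-counted overlap 185.10 mm² gives 273.11 mm² — area = 273.11 mm². Overall, the cross-section is a single solid region. Net area = 273.11 mm².

273.11 mm²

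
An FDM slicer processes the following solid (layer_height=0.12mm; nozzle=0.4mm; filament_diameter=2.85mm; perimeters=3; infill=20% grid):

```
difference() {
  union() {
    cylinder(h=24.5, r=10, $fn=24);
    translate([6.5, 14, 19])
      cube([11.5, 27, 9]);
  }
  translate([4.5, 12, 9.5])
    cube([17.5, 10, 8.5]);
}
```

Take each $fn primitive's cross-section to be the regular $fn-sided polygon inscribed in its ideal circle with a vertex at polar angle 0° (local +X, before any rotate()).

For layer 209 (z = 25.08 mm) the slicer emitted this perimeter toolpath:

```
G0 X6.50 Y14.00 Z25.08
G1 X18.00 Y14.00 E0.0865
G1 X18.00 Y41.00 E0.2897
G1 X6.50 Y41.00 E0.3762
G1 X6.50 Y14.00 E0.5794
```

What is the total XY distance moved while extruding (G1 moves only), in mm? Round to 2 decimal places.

Sum the Euclidean lengths of each G1 segment: total = 77.00 mm.

77.00 mm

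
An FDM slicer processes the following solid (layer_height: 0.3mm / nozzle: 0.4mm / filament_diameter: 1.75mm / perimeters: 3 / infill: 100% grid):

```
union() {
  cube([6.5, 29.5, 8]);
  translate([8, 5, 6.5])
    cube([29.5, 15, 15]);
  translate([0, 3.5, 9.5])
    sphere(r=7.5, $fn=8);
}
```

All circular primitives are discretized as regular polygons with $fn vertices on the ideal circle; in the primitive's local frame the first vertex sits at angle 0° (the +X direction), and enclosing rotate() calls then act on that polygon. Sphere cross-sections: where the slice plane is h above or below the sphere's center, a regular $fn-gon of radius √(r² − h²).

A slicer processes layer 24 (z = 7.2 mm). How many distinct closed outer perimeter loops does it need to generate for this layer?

2

At z = 7.2 mm: the cube is present — its section is the full 6.5×29.5 rectangle; the 29.5×15 cube at (8, 5) contributes its full rectangle; the r=7.5 sphere at (0, 3.5) slices to a regular 8-gon of circumradius 7.139 (√(r²−h²) with h=2.3 from center); Merging all regions: the regions partially overlap (shared area 57.50 mm²), so overlapping operands fuse into one piece — 2 connected regions. The result has 2 disconnected regions.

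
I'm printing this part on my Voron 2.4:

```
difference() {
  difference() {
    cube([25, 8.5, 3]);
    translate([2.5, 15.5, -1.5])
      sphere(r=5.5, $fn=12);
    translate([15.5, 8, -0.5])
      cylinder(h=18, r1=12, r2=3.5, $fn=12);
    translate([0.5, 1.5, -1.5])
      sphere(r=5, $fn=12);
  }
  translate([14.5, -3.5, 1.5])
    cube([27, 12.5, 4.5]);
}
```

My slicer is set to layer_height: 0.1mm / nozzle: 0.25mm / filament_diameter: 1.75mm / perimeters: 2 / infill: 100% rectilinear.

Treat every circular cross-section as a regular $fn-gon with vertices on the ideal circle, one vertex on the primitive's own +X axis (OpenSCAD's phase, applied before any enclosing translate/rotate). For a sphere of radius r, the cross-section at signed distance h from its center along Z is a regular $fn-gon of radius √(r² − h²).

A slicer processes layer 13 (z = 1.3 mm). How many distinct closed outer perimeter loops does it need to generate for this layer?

2

At z = 1.3 mm: the cube (footprint 25×8.5) is included at this height; the sphere at (2.5, 15.5): section is a regular 12-gon, circumradius = √(r²−h²) = √(5.5²−2.8²) = 4.734; the cone at (15.5, 8) (r1=12→r2=3.5) has section circumradius 11.150 here — a regular 12-gon; the sphere at (0.5, 1.5): section is a regular 12-gon, circumradius = √(r²−h²) = √(5²−2.8²) = 4.142; Subtracting the remaining from the first: starting from the 25×8.5 cube, the r=5.5 sphere at (2.5, 15.5) misses the remaining region (no effect); the cone at (15.5, 8) partially overlaps it — only the 162.19 mm² overlap (of its 372.97 mm²) is removed, clipping the outline; the r=5 sphere at (0.5, 1.5) partially overlaps it — only the 21.57 mm² overlap (of its 51.48 mm²) is removed, clipping the outline — 2 connected regions; the cube at (14.5, -3.5) is absent (z outside [1.5, 6]); Taking the first minus the rest: none of the subtracted shapes is present at this height, so that combined region is unchanged — 2 connected regions. The result has 2 disconnected regions.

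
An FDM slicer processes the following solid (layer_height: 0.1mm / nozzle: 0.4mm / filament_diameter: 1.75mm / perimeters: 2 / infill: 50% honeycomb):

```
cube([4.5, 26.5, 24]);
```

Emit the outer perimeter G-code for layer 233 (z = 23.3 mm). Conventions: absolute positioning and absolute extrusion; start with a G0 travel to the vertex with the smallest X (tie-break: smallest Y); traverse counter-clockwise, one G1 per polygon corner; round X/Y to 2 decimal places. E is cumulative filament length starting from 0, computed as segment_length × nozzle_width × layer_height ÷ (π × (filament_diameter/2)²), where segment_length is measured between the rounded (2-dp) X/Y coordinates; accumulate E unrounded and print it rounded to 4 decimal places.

G0 X0.00 Y0.00 Z23.30
G1 X4.50 Y0.00 E0.0748
G1 X4.50 Y26.50 E0.5155
G1 X0.00 Y26.50 E0.5904
G1 X0.00 Y0.00 E1.0311

At z = 23.3 mm: the cube is present — its section is the full 4.5×26.5 rectangle. The outline is a single polygon with 4 vertices. Extrusion per mm of travel: 0.4 × 0.1 / (π × 0.875²) = 0.016630. Accumulating E over each segment gives final E = 1.0311.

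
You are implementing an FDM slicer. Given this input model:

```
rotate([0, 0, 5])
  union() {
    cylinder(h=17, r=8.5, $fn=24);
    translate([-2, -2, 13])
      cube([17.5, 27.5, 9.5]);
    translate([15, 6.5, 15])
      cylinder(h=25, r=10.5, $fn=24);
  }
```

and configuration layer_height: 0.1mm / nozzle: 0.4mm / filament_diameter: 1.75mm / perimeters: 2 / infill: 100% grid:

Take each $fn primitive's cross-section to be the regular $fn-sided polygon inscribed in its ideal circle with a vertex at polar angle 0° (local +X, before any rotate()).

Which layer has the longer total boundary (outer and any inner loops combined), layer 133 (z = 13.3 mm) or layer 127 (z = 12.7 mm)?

layer 133 (z = 13.3 mm)

Layer 133 (z = 13.3): the cylinder: section is a regular 24-gon, circumradius r=8.5 (perimeter = 2·24·8.500·sin(180°/24) = 53.25 mm); the cube at (-2, -2) is present — its section is the full 17.5×27.5 rectangle (perimeter 90.00 mm); the cylinder at (15, 6.5) is absent (z outside [15, 40]); Combining (union): the regions partially overlap (shared area 93.57 mm²), so the edge portions inside another operand are dropped and the merged outline is re-measured after clipping — boundary = 105.43 mm; (rotated 5° about Z; rotation is an isometry so areas/perimeters/island counts are preserved). So its perimeter = 105.43 mm. Layer 127 (z = 12.7): the cylinder: section is a regular 24-gon, circumradius r=8.5 (perimeter = 2·24·8.500·sin(180°/24) = 53.25 mm); the cube at (-2, -2) does not reach this height (z outside [13, 22.5]); the cylinder at (15, 6.5) is not intersected at this z (z outside [15, 40]); Merging all regions: only the r=8.5 cylinder is present, so the union is just that shape — boundary = 53.25 mm; (rotated 5° about Z; rotation is an isometry so areas/perimeters/island counts are preserved). So its perimeter = 53.25 mm. Layer 133 is larger (105.43 vs 53.25 mm).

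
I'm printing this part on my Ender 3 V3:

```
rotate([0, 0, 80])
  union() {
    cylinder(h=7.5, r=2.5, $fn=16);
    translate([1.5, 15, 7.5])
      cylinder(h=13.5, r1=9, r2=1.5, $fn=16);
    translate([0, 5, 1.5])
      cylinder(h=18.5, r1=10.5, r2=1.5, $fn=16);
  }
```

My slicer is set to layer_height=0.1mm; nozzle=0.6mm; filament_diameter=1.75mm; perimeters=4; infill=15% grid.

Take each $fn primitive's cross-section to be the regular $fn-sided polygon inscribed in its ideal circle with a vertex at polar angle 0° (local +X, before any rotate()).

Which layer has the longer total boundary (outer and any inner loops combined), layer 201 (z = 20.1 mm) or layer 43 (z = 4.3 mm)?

layer 43 (z = 4.3 mm)

Layer 201 (z = 20.1): the cylinder is not intersected at this z (z outside [0, 7.5]); the cone at (1.5, 15) (r1=9→r2=1.5) has section circumradius 2.000 here — a regular 16-gon (perimeter = 2·16·2.000·sin(180°/16) = 12.49 mm); the cone at (0, 5) does not reach this height (z outside [1.5, 20]); Merging all regions: only the cone at (1.5, 15) is present, so the union is just that shape — boundary = 12.49 mm; (rotated 80° about Z; rotation is an isometry so areas/perimeters/island counts are preserved). So its perimeter = 12.49 mm. Layer 43 (z = 4.3): the cylinder: section is a regular 16-gon, circumradius r=2.5 (perimeter = 2·16·2.500·sin(180°/16) = 15.61 mm); the cone at (1.5, 15) is absent (z outside [7.5, 21]); the cone at (0, 5): at t=0.151 of its height the radius interpolates to r₁+(r₂−r₁)t = 9.138, giving a regular 16-gon of that circumradius (perimeter = 2·16·9.138·sin(180°/16) = 57.05 mm); Merging all regions: the r=2.5 cylinder lies entirely inside the cone at (0, 5), so the union is just the cone at (0, 5) — boundary = 57.05 mm; (rotated 80° about Z; rotation is an isometry so areas/perimeters/island counts are preserved). So its perimeter = 57.05 mm. Layer 43 is larger (57.05 vs 12.49 mm).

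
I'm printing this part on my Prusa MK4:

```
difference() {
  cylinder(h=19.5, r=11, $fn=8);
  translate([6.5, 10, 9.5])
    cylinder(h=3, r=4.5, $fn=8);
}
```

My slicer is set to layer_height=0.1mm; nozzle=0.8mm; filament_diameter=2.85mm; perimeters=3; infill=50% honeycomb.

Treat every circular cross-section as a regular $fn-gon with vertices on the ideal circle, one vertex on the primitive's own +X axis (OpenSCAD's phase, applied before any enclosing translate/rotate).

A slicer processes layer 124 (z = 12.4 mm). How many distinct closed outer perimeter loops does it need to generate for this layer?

At z = 12.4 mm: the r=11 cylinder gives a regular 8-gon of circumradius 11 (constant along its height); the r=4.5 cylinder at (6.5, 10) contributes a regular 8-gon of circumradius 4.5; Subtracting the remaining from the first: starting from the r=11 cylinder, the r=4.5 cylinder at (6.5, 10) partially overlaps it — only the 14.34 mm² overlap (of its 57.28 mm²) is removed, clipping the outline — 1 connected region. The result has 1 disconnected region.

1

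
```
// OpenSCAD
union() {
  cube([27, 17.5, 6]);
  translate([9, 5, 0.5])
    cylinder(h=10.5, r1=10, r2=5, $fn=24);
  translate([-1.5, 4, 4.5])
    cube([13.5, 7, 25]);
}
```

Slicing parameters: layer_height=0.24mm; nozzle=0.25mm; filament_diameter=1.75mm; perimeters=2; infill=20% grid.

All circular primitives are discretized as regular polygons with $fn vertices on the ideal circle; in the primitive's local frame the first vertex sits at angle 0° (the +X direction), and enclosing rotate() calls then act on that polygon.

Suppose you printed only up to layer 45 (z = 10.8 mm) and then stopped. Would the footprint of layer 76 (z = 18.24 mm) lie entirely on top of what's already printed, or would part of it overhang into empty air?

entirely on top

Compare the two slices. At z = 10.8: the cube does not reach this height (z outside [0, 6]); the cone at (9, 5) contributes a regular 24-gon of circumradius 5.095 (interpolated between r1=10 and r2=5 at t=0.981) (area = (24/2)·5.095²·sin(360°/24) = 80.63 mm²); the cube at (-1.5, 4) (footprint 13.5×7) is included at this height (area 94.50 mm²); Merging all regions: the regions partially overlap — summed areas 175.13 mm² minus the doubly-counted overlap 42.45 mm² gives 132.69 mm² — area = 132.69 mm². At z = 18.24: the cube is absent (z outside [0, 6]); the cone at (9, 5) does not reach this height (z outside [0.5, 11]); the cube at (-1.5, 4) is present — its section is the full 13.5×7 rectangle (area 94.50 mm²); Taking the union: only the 13.5×7 cube at (-1.5, 4) is present, so the union is just that shape — area = 94.50 mm². Checking containment: the cross-section at z = 18.24 is a subset of the cross-section at z = 10.8.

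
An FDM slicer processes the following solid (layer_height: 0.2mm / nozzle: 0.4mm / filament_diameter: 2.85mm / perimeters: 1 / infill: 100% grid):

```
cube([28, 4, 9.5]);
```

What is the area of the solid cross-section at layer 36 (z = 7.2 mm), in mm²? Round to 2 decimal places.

At z = 7.2 mm: the 28×4 cube contributes its full rectangle (area 112.00 mm²). Overall, the cross-section is a single solid region. Net area = 112.00 mm².

112.00 mm²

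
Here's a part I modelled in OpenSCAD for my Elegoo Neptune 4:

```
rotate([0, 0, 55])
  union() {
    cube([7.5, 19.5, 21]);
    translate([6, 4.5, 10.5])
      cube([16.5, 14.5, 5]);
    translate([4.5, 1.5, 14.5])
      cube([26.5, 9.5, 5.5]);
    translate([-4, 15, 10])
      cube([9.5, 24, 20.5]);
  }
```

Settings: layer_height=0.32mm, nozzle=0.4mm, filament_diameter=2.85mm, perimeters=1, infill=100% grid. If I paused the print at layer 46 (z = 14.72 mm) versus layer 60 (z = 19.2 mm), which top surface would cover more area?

layer 46 (z = 14.72 mm)

Layer 46 (z = 14.72): the cube is present — its section is the full 7.5×19.5 rectangle (area 146.25 mm²); the cube at (6, 4.5) is present — its section is the full 16.5×14.5 rectangle (area 239.25 mm²); the 26.5×9.5 cube at (4.5, 1.5) contributes its full rectangle (area 251.75 mm²); the cube at (-4, 15) (footprint 9.5×24) is included at this height (area 228.00 mm²); Taking the union: the regions partially overlap — summed areas 865.25 mm² minus the doubly-counted overlap 172.50 mm² gives 692.75 mm² — area = 692.75 mm²; (whole slice rotated 55° about Z — lengths, areas and connectivity unchanged). So its area = 692.75 mm². Layer 60 (z = 19.2): the cube (footprint 7.5×19.5) is included at this height (area 146.25 mm²); the cube at (6, 4.5) is not intersected at this z (z outside [10.5, 15.5]); the cube at (4.5, 1.5) is present — its section is the full 26.5×9.5 rectangle (area 251.75 mm²); the cube at (-4, 15) is present — its section is the full 9.5×24 rectangle (area 228.00 mm²); Combining (union): the regions partially overlap — summed areas 626.00 mm² minus the doubly-counted overlap 53.25 mm² gives 572.75 mm² — area = 572.75 mm²; (whole slice rotated 55° about Z — lengths, areas and connectivity unchanged). So its area = 572.75 mm². Layer 46 is larger (692.75 vs 572.75 mm²).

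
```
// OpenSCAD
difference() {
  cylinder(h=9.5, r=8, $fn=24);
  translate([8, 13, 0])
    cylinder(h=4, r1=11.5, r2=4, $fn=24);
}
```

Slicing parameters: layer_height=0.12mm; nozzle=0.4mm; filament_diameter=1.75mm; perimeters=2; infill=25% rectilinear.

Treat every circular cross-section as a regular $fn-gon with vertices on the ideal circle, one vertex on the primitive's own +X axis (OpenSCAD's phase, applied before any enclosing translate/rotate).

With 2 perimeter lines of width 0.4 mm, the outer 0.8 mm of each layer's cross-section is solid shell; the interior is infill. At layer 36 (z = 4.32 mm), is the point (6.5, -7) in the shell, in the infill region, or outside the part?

outside

At z = 4.32 mm: the cylinder: section is a regular 24-gon, circumradius r=8; the cone at (8, 13) is absent (z outside [0, 4]); Subtracting the remaining from the first: none of the subtracted shapes is present at this height, so the r=8 cylinder is unchanged — 1 connected region. Overall, the cross-section is a single solid region. The nearest boundary edge runs (4.00, -6.93)→(5.66, -5.66); distance from the point to it = 1.58 mm. The point is not inside any of the regions above, so it lies outside the cross-section (1.58 mm from the nearest boundary).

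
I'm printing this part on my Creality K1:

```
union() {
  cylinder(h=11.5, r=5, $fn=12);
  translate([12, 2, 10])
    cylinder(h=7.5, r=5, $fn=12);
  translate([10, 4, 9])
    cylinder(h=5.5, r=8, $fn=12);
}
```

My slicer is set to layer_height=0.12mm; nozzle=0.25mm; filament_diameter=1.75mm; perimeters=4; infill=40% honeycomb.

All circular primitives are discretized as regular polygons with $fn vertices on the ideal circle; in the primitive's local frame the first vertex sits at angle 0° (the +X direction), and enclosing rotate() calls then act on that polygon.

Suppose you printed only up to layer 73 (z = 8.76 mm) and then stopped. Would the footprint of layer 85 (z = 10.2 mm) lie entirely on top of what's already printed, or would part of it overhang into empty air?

Compare the two slices. At z = 8.76: the r=5 cylinder contributes a regular 12-gon of circumradius 5 (area = (12/2)·5.000²·sin(360°/12) = 75.00 mm²); the cylinder at (12, 2) is absent (z outside [10, 17.5]); the cylinder at (10, 4) does not reach this height (z outside [9, 14.5]); Taking the union: only the r=5 cylinder is present, so the union is just that shape — area = 75.00 mm². At z = 10.2: the cylinder: section is a regular 12-gon, circumradius r=5 (area = (12/2)·5.000²·sin(360°/12) = 75.00 mm²); the cylinder at (12, 2): section is a regular 12-gon, circumradius r=5 (area = (12/2)·5.000²·sin(360°/12) = 75.00 mm²); the r=8 cylinder at (10, 4) gives a regular 12-gon of circumradius 8 (constant along its height) (area = (12/2)·8.000²·sin(360°/12) = 192.00 mm²); Merging all regions: the regions partially overlap — summed areas 342.00 mm² minus the doubly-counted overlap 83.58 mm² gives 258.42 mm² — area = 258.42 mm². Checking containment: at z = 10.2 the cross-section extends beyond the z = 8.76 cross-section by about 183.42 mm².

part overhangs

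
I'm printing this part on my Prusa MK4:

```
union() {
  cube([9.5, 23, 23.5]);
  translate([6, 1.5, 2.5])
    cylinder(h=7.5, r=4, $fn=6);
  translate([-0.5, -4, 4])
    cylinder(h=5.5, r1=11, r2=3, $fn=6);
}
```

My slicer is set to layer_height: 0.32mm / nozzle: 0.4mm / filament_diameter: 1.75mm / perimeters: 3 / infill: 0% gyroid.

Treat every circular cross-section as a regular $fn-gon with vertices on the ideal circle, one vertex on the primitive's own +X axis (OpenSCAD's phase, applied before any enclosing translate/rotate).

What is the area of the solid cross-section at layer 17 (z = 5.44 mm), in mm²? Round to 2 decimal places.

At z = 5.44 mm: the 9.5×23 cube contributes its full rectangle (area 218.50 mm²); the cylinder at (6, 1.5): section is a regular 6-gon, circumradius r=4 (area = (6/2)·4.000²·sin(360°/6) = 41.57 mm²); the cone at (-0.5, -4) contributes a regular 6-gon of circumradius 8.905 (interpolated between r1=11 and r2=3 at t=0.262) (area = (6/2)·8.905²·sin(360°/6) = 206.05 mm²); Combining (union): the regions partially overlap — summed areas 466.12 mm² minus the doubly-counted overlap 56.05 mm² gives 410.07 mm² — area = 410.07 mm². Overall, the cross-section is a single solid region. Net area = 410.07 mm².

410.07 mm²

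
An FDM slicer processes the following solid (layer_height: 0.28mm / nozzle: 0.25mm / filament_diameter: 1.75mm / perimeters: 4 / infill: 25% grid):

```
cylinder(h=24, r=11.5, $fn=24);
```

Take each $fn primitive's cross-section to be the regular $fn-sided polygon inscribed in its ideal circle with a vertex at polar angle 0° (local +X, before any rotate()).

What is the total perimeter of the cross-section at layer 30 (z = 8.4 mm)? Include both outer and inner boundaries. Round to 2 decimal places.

At z = 8.4 mm: the cylinder: section is a regular 24-gon, circumradius r=11.5 (perimeter = 2·24·11.500·sin(180°/24) = 72.05 mm). Overall, the cross-section is a single solid region. Total boundary length (outer) = 72.05 mm.

72.05 mm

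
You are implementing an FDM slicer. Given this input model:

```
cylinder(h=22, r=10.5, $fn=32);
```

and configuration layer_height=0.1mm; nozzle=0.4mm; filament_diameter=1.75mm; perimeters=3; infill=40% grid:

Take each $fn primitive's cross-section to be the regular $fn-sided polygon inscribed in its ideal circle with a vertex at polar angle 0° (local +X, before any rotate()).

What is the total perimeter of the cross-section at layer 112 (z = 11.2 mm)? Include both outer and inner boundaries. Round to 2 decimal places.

65.87 mm

At z = 11.2 mm: the r=10.5 cylinder gives a regular 32-gon of circumradius 10.5 (constant along its height) (perimeter = 2·32·10.500·sin(180°/32) = 65.87 mm). Overall, the cross-section is a single solid region. Total boundary length (outer) = 65.87 mm.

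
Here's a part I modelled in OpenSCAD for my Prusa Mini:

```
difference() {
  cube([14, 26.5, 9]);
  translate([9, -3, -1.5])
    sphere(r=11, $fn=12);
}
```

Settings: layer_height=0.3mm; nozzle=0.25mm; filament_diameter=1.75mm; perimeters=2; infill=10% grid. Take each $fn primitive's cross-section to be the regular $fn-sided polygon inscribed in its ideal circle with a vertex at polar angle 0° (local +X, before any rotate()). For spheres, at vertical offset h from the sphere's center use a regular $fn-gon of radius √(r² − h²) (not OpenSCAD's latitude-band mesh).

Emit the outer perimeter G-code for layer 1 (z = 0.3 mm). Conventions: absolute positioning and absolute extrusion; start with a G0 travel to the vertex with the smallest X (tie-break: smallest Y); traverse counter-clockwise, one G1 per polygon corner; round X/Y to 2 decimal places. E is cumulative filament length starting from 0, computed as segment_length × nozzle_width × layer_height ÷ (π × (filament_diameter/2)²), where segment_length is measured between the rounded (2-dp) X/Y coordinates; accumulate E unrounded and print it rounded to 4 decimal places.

At z = 0.3 mm: the cube (footprint 14×26.5) is included at this height; the r=11 sphere at (9, -3) slices to a regular 12-gon of circumradius 10.852 (√(r²−h²) with h=1.8 from center); After the difference (first − rest): starting from the 14×26.5 cube, the r=11 sphere at (9, -3) partially overlaps it — only the 91.05 mm² overlap (of its 353.28 mm²) is removed, clipping the outline — 1 connected region. The outline is a single polygon with 6 vertices. Extrusion per mm of travel: 0.25 × 0.3 / (π × 0.875²) = 0.031181. Accumulating E over each segment gives final E = 2.2925.

G0 X0.00 Y2.82 Z0.30
G1 X3.57 Y6.40 E0.1576
G1 X9.00 Y7.85 E0.3329
G1 X14.00 Y6.51 E0.4943
G1 X14.00 Y26.50 E1.1176
G1 X0.00 Y26.50 E1.5542
G1 X0.00 Y2.82 E2.2925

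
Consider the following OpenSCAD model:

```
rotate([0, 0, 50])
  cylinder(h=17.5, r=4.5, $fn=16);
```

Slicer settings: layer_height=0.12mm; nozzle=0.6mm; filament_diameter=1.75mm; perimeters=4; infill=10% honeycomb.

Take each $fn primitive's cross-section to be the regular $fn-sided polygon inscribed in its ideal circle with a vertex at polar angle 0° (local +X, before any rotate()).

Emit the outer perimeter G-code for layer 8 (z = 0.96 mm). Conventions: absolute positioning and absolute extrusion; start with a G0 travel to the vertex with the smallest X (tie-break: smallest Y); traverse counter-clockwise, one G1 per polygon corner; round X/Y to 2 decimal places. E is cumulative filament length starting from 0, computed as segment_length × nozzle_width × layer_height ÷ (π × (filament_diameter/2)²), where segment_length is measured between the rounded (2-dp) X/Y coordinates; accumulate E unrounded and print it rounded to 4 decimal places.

G0 X-4.48 Y-0.39 Z0.96
G1 X-3.99 Y-2.08 E0.0527
G1 X-2.89 Y-3.45 E0.1053
G1 X-1.35 Y-4.29 E0.1578
G1 X0.39 Y-4.48 E0.2102
G1 X2.08 Y-3.99 E0.2628
G1 X3.45 Y-2.89 E0.3154
G1 X4.29 Y-1.35 E0.3679
G1 X4.48 Y0.39 E0.4203
G1 X3.99 Y2.08 E0.4730
G1 X2.89 Y3.45 E0.5256
G1 X1.35 Y4.29 E0.5781
G1 X-0.39 Y4.48 E0.6305
G1 X-2.08 Y3.99 E0.6832
G1 X-3.45 Y2.89 E0.7358
G1 X-4.29 Y1.35 E0.7883
G1 X-4.48 Y-0.39 E0.8407

At z = 0.96 mm: the r=4.5 cylinder gives a regular 16-gon of circumradius 4.5 (constant along its height); (rotated 50° about Z; rotation is an isometry so areas/perimeters/island counts are preserved). The outline is a single polygon with 16 vertices. Extrusion per mm of travel: 0.6 × 0.12 / (π × 0.875²) = 0.029934. Accumulating E over each segment gives final E = 0.8407.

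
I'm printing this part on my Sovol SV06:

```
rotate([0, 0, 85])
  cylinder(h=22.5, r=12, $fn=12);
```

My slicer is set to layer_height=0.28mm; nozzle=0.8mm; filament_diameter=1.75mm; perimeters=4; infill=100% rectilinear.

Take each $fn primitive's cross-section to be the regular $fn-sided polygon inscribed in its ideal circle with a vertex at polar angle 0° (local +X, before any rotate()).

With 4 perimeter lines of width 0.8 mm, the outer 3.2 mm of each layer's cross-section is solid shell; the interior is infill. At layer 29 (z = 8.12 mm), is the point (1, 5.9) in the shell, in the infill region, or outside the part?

infill

At z = 8.12 mm: the cylinder: section is a regular 12-gon, circumradius r=12; (rotated 85° about Z; rotation is an isometry so areas/perimeters/island counts are preserved). Overall, the cross-section is a single solid region. Undo the 85° rotation: the query point maps to (5.965, -0.482) in the un-rotated model frame. The nearest boundary edge runs (10.39, -6.00)→(12.00, 0.00); distance from the point to it = 5.70 mm. The point is inside the cross-section and 5.70 mm from the nearest boundary — more than the 3.2 mm shell width (4 × 0.8), so it's in the infill interior.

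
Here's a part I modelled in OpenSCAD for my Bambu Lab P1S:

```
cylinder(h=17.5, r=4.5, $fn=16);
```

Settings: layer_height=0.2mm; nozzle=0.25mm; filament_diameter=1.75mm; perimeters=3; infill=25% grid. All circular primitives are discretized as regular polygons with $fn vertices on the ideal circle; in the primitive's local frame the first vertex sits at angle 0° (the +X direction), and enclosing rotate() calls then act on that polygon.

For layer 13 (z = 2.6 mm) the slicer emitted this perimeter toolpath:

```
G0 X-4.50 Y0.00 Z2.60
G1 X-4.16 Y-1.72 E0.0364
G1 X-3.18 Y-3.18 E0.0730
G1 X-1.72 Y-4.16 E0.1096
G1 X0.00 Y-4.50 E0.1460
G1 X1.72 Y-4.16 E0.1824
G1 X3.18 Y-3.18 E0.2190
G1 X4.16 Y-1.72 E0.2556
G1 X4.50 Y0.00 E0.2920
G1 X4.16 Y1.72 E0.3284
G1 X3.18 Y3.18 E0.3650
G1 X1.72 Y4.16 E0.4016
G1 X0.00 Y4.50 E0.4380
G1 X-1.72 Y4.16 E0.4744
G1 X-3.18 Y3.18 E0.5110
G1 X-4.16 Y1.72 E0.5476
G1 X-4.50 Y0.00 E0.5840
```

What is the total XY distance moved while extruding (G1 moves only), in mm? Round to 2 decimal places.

28.09 mm

Sum the Euclidean lengths of each G1 segment: total = 28.09 mm.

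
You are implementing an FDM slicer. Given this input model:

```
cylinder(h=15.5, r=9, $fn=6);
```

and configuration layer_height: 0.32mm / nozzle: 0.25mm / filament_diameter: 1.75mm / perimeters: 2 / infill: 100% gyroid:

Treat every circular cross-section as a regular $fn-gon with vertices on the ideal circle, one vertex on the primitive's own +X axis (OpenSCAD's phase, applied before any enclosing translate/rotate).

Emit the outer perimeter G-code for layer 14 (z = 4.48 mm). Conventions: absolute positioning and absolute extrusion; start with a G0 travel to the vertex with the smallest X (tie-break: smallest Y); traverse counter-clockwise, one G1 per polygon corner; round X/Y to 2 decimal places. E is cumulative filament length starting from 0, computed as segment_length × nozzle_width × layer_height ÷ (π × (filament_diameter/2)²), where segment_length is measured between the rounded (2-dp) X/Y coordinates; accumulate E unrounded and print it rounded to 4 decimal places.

At z = 4.48 mm: the r=9 cylinder contributes a regular 6-gon of circumradius 9. The outline is a single polygon with 6 vertices. Extrusion per mm of travel: 0.25 × 0.32 / (π × 0.875²) = 0.033260. Accumulating E over each segment gives final E = 1.7956.

G0 X-9.00 Y0.00 Z4.48
G1 X-4.50 Y-7.79 E0.2992
G1 X4.50 Y-7.79 E0.5986
G1 X9.00 Y0.00 E0.8978
G1 X4.50 Y7.79 E1.1970
G1 X-4.50 Y7.79 E1.4963
G1 X-9.00 Y0.00 E1.7956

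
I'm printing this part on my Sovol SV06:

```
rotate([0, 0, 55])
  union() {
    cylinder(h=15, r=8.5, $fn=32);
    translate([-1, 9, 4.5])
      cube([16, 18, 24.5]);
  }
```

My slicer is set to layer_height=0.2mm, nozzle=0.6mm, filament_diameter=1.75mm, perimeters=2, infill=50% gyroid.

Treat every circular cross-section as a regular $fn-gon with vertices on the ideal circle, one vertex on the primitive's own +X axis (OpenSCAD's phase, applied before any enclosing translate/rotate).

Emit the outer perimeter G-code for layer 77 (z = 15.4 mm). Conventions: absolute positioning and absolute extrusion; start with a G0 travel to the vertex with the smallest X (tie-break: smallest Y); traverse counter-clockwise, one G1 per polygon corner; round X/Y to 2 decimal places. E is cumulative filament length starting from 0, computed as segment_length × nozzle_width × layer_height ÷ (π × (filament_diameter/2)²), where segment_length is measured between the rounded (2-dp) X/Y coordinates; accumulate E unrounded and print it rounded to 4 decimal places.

At z = 15.4 mm: the cylinder does not reach this height (z outside [0, 15]); the cube at (-1, 9) (footprint 16×18) is included at this height; Combining (union): only the 16×18 cube at (-1, 9) is present, so the union is just that shape — 1 connected region; (whole slice rotated 55° about Z — lengths, areas and connectivity unchanged). The outline is a single polygon with 4 vertices. Extrusion per mm of travel: 0.6 × 0.2 / (π × 0.875²) = 0.049890. Accumulating E over each segment gives final E = 3.3922.

G0 X-22.69 Y14.67 Z15.40
G1 X-7.95 Y4.34 E0.8980
G1 X1.23 Y17.45 E1.6965
G1 X-13.51 Y27.77 E2.5942
G1 X-22.69 Y14.67 E3.3922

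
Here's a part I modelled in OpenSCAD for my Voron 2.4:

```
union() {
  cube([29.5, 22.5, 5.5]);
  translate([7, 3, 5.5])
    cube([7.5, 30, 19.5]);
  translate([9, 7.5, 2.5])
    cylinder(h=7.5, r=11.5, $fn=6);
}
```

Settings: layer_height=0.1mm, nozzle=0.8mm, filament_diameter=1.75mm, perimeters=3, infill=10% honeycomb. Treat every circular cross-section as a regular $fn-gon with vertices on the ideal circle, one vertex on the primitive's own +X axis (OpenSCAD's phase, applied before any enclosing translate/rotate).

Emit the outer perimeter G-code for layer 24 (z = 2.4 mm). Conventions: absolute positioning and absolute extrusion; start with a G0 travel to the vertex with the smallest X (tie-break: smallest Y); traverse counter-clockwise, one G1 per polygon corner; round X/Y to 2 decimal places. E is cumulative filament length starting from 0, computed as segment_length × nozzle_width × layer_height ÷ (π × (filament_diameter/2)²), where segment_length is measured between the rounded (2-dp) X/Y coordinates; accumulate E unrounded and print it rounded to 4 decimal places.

At z = 2.4 mm: the cube (footprint 29.5×22.5) is included at this height; the cube at (7, 3) is absent (z outside [5.5, 25]); the cylinder at (9, 7.5) is not intersected at this z (z outside [2.5, 10]); Taking the union: only the 29.5×22.5 cube is present, so the union is just that shape — 1 connected region. The outline is a single polygon with 4 vertices. Extrusion per mm of travel: 0.8 × 0.1 / (π × 0.875²) = 0.033260. Accumulating E over each segment gives final E = 3.4591.

G0 X0.00 Y0.00 Z2.40
G1 X29.50 Y0.00 E0.9812
G1 X29.50 Y22.50 E1.7295
G1 X0.00 Y22.50 E2.7107
G1 X0.00 Y0.00 E3.4591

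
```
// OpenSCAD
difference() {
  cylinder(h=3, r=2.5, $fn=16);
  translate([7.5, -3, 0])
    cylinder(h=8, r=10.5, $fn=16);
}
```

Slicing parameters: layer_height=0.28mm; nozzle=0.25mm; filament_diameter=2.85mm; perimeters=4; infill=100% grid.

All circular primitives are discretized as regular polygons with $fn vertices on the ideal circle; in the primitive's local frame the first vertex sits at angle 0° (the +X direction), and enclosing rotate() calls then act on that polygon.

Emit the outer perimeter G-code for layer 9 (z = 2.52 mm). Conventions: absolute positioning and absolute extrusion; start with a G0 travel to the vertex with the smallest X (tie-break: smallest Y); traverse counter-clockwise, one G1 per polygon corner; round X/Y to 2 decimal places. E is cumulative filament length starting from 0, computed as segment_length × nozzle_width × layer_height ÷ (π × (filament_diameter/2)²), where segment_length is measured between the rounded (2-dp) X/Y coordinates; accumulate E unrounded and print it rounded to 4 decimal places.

G0 X-2.50 Y0.00 Z2.52
G1 X-2.45 Y-0.24 E0.0027
G1 X-2.20 Y1.02 E0.0168
G1 X-1.65 Y1.85 E0.0277
G1 X-1.77 Y1.77 E0.0293
G1 X-2.31 Y0.96 E0.0400
G1 X-2.50 Y0.00 E0.0507

At z = 2.52 mm: the r=2.5 cylinder gives a regular 16-gon of circumradius 2.5 (constant along its height); the cylinder at (7.5, -3): section is a regular 16-gon, circumradius r=10.5; Taking the first minus the rest: starting from the r=2.5 cylinder, the r=10.5 cylinder at (7.5, -3) partially overlaps it — only the 18.97 mm² overlap (of its 337.53 mm²) is removed, clipping the outline — 1 connected region. The outline is a single polygon with 6 vertices. Extrusion per mm of travel: 0.25 × 0.28 / (π × 1.425²) = 0.010973. Accumulating E over each segment gives final E = 0.0507.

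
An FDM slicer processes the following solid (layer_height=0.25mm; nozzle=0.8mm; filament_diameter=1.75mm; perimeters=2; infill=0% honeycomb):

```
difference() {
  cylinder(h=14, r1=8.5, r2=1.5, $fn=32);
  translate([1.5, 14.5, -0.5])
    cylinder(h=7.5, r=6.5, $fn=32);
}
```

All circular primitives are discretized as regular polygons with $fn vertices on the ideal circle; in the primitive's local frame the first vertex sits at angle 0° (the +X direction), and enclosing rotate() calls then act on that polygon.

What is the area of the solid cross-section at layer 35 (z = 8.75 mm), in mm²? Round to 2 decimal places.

53.11 mm²

At z = 8.75 mm: the cone: at t=0.625 of its height the radius interpolates to r₁+(r₂−r₁)t = 4.125, giving a regular 32-gon of that circumradius (area = (32/2)·4.125²·sin(360°/32) = 53.11 mm²); the cylinder at (1.5, 14.5) does not reach this height (z outside [-0.5, 7]); Taking the first minus the rest: none of the subtracted shapes is present at this height, so the cone is unchanged — area = 53.11 mm². Overall, the cross-section is a single solid region. Net area = 53.11 mm².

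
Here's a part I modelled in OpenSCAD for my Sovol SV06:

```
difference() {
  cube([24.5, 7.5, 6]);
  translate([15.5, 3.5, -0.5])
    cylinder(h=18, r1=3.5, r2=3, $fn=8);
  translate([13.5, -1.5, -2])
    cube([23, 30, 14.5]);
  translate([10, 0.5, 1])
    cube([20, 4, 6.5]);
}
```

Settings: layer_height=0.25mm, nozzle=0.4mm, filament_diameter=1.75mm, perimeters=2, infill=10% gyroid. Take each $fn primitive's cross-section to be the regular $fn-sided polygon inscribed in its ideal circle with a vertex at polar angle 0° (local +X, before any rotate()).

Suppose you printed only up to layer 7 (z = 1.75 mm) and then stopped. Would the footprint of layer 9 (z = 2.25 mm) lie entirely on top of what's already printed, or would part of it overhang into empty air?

entirely on top

Compare the two slices. At z = 1.75: the 24.5×7.5 cube contributes its full rectangle (area 183.75 mm²); the cone at (15.5, 3.5) (r1=3.5→r2=3) has section circumradius 3.438 here — a regular 8-gon (area = (8/2)·3.438²·sin(360°/8) = 33.42 mm²); the cube at (13.5, -1.5) (footprint 23×30) is included at this height (area 690.00 mm²); the 20×4 cube at (10, 0.5) contributes its full rectangle (area 80.00 mm²); After the difference (first − rest): starting from the 24.5×7.5 cube (183.75 mm²), the cone at (15.5, 3.5) lies wholly inside it (removes its full 33.42 mm² and its 21.05 mm outline becomes a hole wall); the 23×30 cube at (13.5, -1.5) partially overlaps it — only the 53.70 mm² overlap (of its 690.00 mm²) is removed, clipping the outline; the 20×4 cube at (10, 0.5) partially overlaps it — only the 10.46 mm² overlap (of its 80.00 mm²) is removed, clipping the outline — area = 86.17 mm². At z = 2.25: the 24.5×7.5 cube contributes its full rectangle (area 183.75 mm²); the cone at (15.5, 3.5) contributes a regular 8-gon of circumradius 3.424 (interpolated between r1=3.5 and r2=3 at t=0.153) (area = (8/2)·3.424²·sin(360°/8) = 33.15 mm²); the cube at (13.5, -1.5) (footprint 23×30) is included at this height (area 690.00 mm²); the cube at (10, 0.5) is present — its section is the full 20×4 rectangle (area 80.00 mm²); Taking the first minus the rest: starting from the 24.5×7.5 cube (183.75 mm²), the cone at (15.5, 3.5) lies wholly inside it (removes its full 33.15 mm² and its 20.96 mm outline becomes a hole wall); the 23×30 cube at (13.5, -1.5) partially overlaps it — only the 53.89 mm² overlap (of its 690.00 mm²) is removed, clipping the outline; the 20×4 cube at (10, 0.5) partially overlaps it — only the 10.51 mm² overlap (of its 80.00 mm²) is removed, clipping the outline — area = 86.20 mm². Checking containment: the cross-section at z = 2.25 is a subset of the cross-section at z = 1.75.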